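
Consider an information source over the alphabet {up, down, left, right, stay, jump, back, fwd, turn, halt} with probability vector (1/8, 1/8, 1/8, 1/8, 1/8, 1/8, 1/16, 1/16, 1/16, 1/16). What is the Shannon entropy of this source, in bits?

3.25 bits

Each probability is a power of 1/2, so log₂(1/p) is an integer.
H = Σ p·log₂(1/p) = 1/8·3 + 1/8·3 + 1/8·3 + 1/8·3 + 1/8·3 + 1/8·3 + 1/16·4 + 1/16·4 + 1/16·4 + 1/16·4 = 3.25 bits.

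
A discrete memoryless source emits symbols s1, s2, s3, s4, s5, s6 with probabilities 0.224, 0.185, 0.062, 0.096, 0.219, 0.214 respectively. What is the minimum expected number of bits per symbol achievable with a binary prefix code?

2.501 bits/symbol

Repeatedly combine the two least-probable nodes; the expected code length is the sum of the merged weights.
merge 31/500 + 12/125 → 79/500
merge 79/500 + 37/200 → 343/1000
merge 107/500 + 219/1000 → 433/1000
merge 28/125 + 343/1000 → 567/1000
merge 433/1000 + 567/1000 → 1
L = 79/500 + 343/1000 + 433/1000 + 567/1000 + 1 = 2501/1000 = 2.501 bits/symbol.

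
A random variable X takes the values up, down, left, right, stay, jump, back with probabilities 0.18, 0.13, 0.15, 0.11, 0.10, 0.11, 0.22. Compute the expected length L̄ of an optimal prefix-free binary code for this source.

2.78 bits/symbol

Repeatedly combine the two least-probable nodes; the expected code length is the sum of the merged weights.
merge 1/10 + 11/100 → 21/100
merge 11/100 + 13/100 → 6/25
merge 3/20 + 9/50 → 33/100
merge 21/100 + 11/50 → 43/100
merge 6/25 + 33/100 → 57/100
merge 43/100 + 57/100 → 1
L = 21/100 + 6/25 + 33/100 + 43/100 + 57/100 + 1 = 139/50 = 2.78 bits/symbol.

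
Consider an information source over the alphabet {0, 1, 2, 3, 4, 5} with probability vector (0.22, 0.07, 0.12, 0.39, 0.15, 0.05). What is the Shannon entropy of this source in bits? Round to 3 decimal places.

H = −Σ pᵢ log₂ pᵢ.
−0.22·log₂(0.22) = 0.4806
−0.07·log₂(0.07) = 0.2686
−0.12·log₂(0.12) = 0.3671
−0.39·log₂(0.39) = 0.5298
−0.15·log₂(0.15) = 0.4105
−0.05·log₂(0.05) = 0.2161
Sum ≈ 2.2726 → 2.273 bits.

2.273 bits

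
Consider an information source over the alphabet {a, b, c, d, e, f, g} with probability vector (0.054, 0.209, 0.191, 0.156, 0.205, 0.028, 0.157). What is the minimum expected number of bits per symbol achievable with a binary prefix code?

Repeatedly combine the two least-probable nodes; the expected code length is the sum of the merged weights.
merge 7/250 + 27/500 → 41/500
merge 41/500 + 39/250 → 119/500
merge 157/1000 + 191/1000 → 87/250
merge 41/200 + 209/1000 → 207/500
merge 119/500 + 87/250 → 293/500
merge 207/500 + 293/500 → 1
L = 41/500 + 119/500 + 87/250 + 207/500 + 293/500 + 1 = 667/250 = 2.668 bits/symbol.

2.668 bits/symbol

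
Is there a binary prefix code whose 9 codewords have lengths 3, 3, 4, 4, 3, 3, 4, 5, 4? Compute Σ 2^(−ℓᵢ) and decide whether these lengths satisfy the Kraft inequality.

With common denominator 2^5 = 32: Σ 2^(−ℓᵢ) = 4/32 + 4/32 + 2/32 + 2/32 + 4/32 + 4/32 + 2/32 + 1/32 + 2/32 = 25/32 = 0.78125.
Kraft's inequality requires Σ ≤ 1; here Σ = 0.78125 ≤ 1, so such a prefix code exists.

0.78125; yes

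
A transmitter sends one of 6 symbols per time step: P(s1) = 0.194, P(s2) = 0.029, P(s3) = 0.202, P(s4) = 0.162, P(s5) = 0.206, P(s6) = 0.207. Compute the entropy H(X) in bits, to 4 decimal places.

2.4385 bits

H = −Σ pᵢ log₂ pᵢ.
−0.194·log₂(0.194) = 0.4590
−0.029·log₂(0.029) = 0.1481
−0.202·log₂(0.202) = 0.4661
−0.162·log₂(0.162) = 0.4254
−0.206·log₂(0.206) = 0.4695
−0.207·log₂(0.207) = 0.4704
Sum ≈ 2.4385 → 2.4385 bits.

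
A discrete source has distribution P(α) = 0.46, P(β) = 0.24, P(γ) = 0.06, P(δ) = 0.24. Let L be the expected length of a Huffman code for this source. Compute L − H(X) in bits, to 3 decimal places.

Entropy H = −Σ p log₂ p ≈ 1.7471 bits.
Huffman merges: 3/50+6/25→3/10; 6/25+3/10→27/50; 23/50+27/50→1. L = 46/25 ≈ 1.8400.
L − H = 1.8400 − 1.7471 = 0.093 bits.

0.093 bits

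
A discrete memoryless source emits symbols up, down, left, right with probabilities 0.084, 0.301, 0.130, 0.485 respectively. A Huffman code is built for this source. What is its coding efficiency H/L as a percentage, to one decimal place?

Entropy H = −Σ p log₂ p ≈ 1.7105 bits.
Huffman merges: 21/250+13/100→107/500; 107/500+301/1000→103/200; 97/200+103/200→1. L = 1729/1000 ≈ 1.7290.
Efficiency = H/L = 1.7105/1.7290 = 98.9%.

98.9%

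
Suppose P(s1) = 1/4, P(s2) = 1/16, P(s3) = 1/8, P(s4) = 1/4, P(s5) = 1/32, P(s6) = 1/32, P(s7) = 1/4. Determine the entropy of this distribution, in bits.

Each probability is a power of 1/2, so log₂(1/p) is an integer.
H = Σ p·log₂(1/p) = 1/4·2 + 1/16·4 + 1/8·3 + 1/4·2 + 1/32·5 + 1/32·5 + 1/4·2 = 2.4375 bits.

2.4375 bits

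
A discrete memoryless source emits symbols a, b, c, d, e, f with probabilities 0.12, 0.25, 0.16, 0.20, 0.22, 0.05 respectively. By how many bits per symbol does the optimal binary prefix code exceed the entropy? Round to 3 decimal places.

Entropy H = −Σ p log₂ p ≈ 2.4511 bits.
Huffman merges: 1/20+3/25→17/100; 4/25+17/100→33/100; 1/5+11/50→21/50; 1/4+33/100→29/50; 21/50+29/50→1. L = 5/2 ≈ 2.5000.
L − H = 2.5000 − 2.4511 = 0.049 bits.

0.049 bits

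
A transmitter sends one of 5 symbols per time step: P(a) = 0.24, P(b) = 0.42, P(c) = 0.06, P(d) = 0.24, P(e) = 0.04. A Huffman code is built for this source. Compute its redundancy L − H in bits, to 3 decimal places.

0.077 bits

Entropy H = −Σ p log₂ p ≈ 1.9432 bits.
Huffman merges: 1/25+3/50→1/10; 1/10+6/25→17/50; 6/25+17/50→29/50; 21/50+29/50→1. L = 101/50 ≈ 2.0200.
L − H = 2.0200 − 1.9432 = 0.077 bits.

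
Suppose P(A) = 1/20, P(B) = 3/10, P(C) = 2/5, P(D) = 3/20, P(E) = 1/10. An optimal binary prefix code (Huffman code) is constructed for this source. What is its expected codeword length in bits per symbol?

Repeatedly combine the two least-probable nodes; the expected code length is the sum of the merged weights.
merge 1/20 + 1/10 → 3/20
merge 3/20 + 3/20 → 3/10
merge 3/10 + 3/10 → 3/5
merge 2/5 + 3/5 → 1
L = 3/20 + 3/10 + 3/5 + 1 = 41/20 = 2.05 bits/symbol.

2.05 bits/symbol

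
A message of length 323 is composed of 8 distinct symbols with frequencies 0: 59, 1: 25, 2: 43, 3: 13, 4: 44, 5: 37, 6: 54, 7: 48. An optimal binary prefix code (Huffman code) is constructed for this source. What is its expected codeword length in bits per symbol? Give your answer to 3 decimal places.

Probabilities are the counts divided by 323.
Repeatedly combine the two least-probable nodes; the expected code length is the sum of the merged weights.
merge 13/323 + 25/323 → 2/17
merge 37/323 + 2/17 → 75/323
merge 43/323 + 44/323 → 87/323
merge 48/323 + 54/323 → 6/19
merge 59/323 + 75/323 → 134/323
merge 87/323 + 6/19 → 189/323
merge 134/323 + 189/323 → 1
L = 2/17 + 75/323 + 87/323 + 6/19 + 134/323 + 189/323 + 1 = 948/323 ≈ 2.935 bits/symbol.

2.935 bits/symbol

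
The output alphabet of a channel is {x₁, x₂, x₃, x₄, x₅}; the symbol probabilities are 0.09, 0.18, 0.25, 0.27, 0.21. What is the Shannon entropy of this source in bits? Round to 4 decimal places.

2.2408 bits

H = −Σ pᵢ log₂ pᵢ.
−0.09·log₂(0.09) = 0.3127
−0.18·log₂(0.18) = 0.4453
−0.25·log₂(0.25) = 0.5000
−0.27·log₂(0.27) = 0.5100
−0.21·log₂(0.21) = 0.4728
Sum ≈ 2.2408 → 2.2408 bits.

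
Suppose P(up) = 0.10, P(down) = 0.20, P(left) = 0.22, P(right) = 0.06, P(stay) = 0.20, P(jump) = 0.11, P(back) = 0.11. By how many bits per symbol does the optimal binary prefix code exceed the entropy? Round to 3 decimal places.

0.054 bits

Entropy H = −Σ p log₂ p ≈ 2.6856 bits.
Huffman merges: 3/50+1/10→4/25; 11/100+11/100→11/50; 4/25+1/5→9/25; 1/5+11/50→21/50; 11/50+9/25→29/50; 21/50+29/50→1. L = 137/50 ≈ 2.7400.
L − H = 2.7400 − 2.6856 = 0.054 bits.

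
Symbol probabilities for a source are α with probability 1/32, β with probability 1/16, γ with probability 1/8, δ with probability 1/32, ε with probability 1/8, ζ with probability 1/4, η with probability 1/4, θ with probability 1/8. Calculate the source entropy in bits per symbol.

Each probability is a power of 1/2, so log₂(1/p) is an integer.
H = Σ p·log₂(1/p) = 1/32·5 + 1/16·4 + 1/8·3 + 1/32·5 + 1/8·3 + 1/4·2 + 1/4·2 + 1/8·3 = 2.6875 bits.

2.6875 bits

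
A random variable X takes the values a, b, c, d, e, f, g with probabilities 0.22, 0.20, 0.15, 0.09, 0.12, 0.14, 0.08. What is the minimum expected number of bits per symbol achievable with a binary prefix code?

Repeatedly combine the two least-probable nodes; the expected code length is the sum of the merged weights.
merge 2/25 + 9/100 → 17/100
merge 3/25 + 7/50 → 13/50
merge 3/20 + 17/100 → 8/25
merge 1/5 + 11/50 → 21/50
merge 13/50 + 8/25 → 29/50
merge 21/50 + 29/50 → 1
L = 17/100 + 13/50 + 8/25 + 21/50 + 29/50 + 1 = 11/4 = 2.75 bits/symbol.

2.75 bits/symbol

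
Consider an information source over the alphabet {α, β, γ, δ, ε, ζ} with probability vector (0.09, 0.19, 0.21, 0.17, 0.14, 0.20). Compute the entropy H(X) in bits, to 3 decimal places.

2.537 bits

H = −Σ pᵢ log₂ pᵢ.
−0.09·log₂(0.09) = 0.3127
−0.19·log₂(0.19) = 0.4552
−0.21·log₂(0.21) = 0.4728
−0.17·log₂(0.17) = 0.4346
−0.14·log₂(0.14) = 0.3971
−0.20·log₂(0.20) = 0.4644
Sum ≈ 2.5368 → 2.537 bits.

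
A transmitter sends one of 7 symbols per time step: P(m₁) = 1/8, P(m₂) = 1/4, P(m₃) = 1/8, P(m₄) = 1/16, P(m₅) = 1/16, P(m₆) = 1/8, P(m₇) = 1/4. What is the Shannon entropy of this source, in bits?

Each probability is a power of 1/2, so log₂(1/p) is an integer.
H = Σ p·log₂(1/p) = 1/8·3 + 1/4·2 + 1/8·3 + 1/16·4 + 1/16·4 + 1/8·3 + 1/4·2 = 2.625 bits.

2.625 bits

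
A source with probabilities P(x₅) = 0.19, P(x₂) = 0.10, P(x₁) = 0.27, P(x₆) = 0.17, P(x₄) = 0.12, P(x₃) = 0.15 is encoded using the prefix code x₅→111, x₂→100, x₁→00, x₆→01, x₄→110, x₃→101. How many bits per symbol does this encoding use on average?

L̄ = Σ pᵢ·ℓᵢ = 0.19·3 + 0.10·3 + 0.27·2 + 0.17·2 + 0.12·3 + 0.15·3 = 2.56 bits/symbol.

2.56 bits/symbol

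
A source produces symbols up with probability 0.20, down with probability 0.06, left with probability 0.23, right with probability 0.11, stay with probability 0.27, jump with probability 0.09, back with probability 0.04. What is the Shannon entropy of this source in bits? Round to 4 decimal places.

2.5543 bits

H = −Σ pᵢ log₂ pᵢ.
−0.20·log₂(0.20) = 0.4644
−0.06·log₂(0.06) = 0.2435
−0.23·log₂(0.23) = 0.4877
−0.11·log₂(0.11) = 0.3503
−0.27·log₂(0.27) = 0.5100
−0.09·log₂(0.09) = 0.3127
−0.04·log₂(0.04) = 0.1858
Sum ≈ 2.5543 → 2.5543 bits.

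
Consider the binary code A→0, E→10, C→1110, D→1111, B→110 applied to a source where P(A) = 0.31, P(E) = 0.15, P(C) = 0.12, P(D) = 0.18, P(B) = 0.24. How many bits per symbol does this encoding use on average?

L̄ = Σ pᵢ·ℓᵢ = 0.31·1 + 0.15·2 + 0.12·4 + 0.18·4 + 0.24·3 = 2.53 bits/symbol.

2.53 bits/symbol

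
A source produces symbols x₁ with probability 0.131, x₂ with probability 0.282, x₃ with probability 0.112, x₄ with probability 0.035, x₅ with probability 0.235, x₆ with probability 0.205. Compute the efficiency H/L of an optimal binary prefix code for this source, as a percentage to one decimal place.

98.2%

Entropy H = −Σ p log₂ p ≈ 2.3818 bits.
Huffman merges: 7/200+14/125→147/1000; 131/1000+147/1000→139/500; 41/200+47/200→11/25; 139/500+141/500→14/25; 11/25+14/25→1. L = 97/40 ≈ 2.4250.
Efficiency = H/L = 2.3818/2.4250 = 98.2%.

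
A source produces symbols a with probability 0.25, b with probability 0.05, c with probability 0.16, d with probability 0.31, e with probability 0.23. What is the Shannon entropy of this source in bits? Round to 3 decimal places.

2.151 bits

H = −Σ pᵢ log₂ pᵢ.
−0.25·log₂(0.25) = 0.5000
−0.05·log₂(0.05) = 0.2161
−0.16·log₂(0.16) = 0.4230
−0.31·log₂(0.31) = 0.5238
−0.23·log₂(0.23) = 0.4877
Sum ≈ 2.1506 → 2.151 bits.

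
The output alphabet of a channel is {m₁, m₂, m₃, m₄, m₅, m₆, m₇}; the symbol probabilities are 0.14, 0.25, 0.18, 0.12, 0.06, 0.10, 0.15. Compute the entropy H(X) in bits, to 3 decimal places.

2.696 bits

H = −Σ pᵢ log₂ pᵢ.
−0.14·log₂(0.14) = 0.3971
−0.25·log₂(0.25) = 0.5000
−0.18·log₂(0.18) = 0.4453
−0.12·log₂(0.12) = 0.3671
−0.06·log₂(0.06) = 0.2435
−0.10·log₂(0.10) = 0.3322
−0.15·log₂(0.15) = 0.4105
Sum ≈ 2.6958 → 2.696 bits.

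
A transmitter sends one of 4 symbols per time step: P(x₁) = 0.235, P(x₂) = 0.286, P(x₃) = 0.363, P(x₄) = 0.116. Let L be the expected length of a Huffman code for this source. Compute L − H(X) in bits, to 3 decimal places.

Entropy H = −Σ p log₂ p ≈ 1.8987 bits.
Huffman merges: 29/250+47/200→351/1000; 143/500+351/1000→637/1000; 363/1000+637/1000→1. L = 497/250 ≈ 1.9880.
L − H = 1.9880 − 1.8987 = 0.089 bits.

0.089 bits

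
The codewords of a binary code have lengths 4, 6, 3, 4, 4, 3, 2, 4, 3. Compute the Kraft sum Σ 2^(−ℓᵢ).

With common denominator 2^6 = 64: Σ 2^(−ℓᵢ) = 4/64 + 1/64 + 8/64 + 4/64 + 4/64 + 8/64 + 16/64 + 4/64 + 8/64 = 57/64 = 0.890625.

0.890625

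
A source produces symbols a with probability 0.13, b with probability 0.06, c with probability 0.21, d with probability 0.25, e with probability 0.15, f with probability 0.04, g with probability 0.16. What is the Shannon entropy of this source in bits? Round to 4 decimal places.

2.6183 bits

H = −Σ pᵢ log₂ pᵢ.
−0.13·log₂(0.13) = 0.3826
−0.06·log₂(0.06) = 0.2435
−0.21·log₂(0.21) = 0.4728
−0.25·log₂(0.25) = 0.5000
−0.15·log₂(0.15) = 0.4105
−0.04·log₂(0.04) = 0.1858
−0.16·log₂(0.16) = 0.4230
Sum ≈ 2.6183 → 2.6183 bits.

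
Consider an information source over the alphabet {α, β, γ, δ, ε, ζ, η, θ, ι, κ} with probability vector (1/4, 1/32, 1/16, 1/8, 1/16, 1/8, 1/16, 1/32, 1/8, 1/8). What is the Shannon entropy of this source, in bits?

Each probability is a power of 1/2, so log₂(1/p) is an integer.
H = Σ p·log₂(1/p) = 1/4·2 + 1/32·5 + 1/16·4 + 1/8·3 + 1/16·4 + 1/8·3 + 1/16·4 + 1/32·5 + 1/8·3 + 1/8·3 = 3.0625 bits.

3.0625 bits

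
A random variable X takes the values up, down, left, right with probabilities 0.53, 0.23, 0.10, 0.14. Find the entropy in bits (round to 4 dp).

H = −Σ pᵢ log₂ pᵢ.
−0.53·log₂(0.53) = 0.4854
−0.23·log₂(0.23) = 0.4877
−0.10·log₂(0.10) = 0.3322
−0.14·log₂(0.14) = 0.3971
Sum ≈ 1.7024 → 1.7024 bits.

1.7024 bits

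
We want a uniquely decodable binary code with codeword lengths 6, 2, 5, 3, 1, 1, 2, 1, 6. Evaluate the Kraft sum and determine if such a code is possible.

2.1875; no

With common denominator 2^6 = 64: Σ 2^(−ℓᵢ) = 1/64 + 16/64 + 2/64 + 8/64 + 32/64 + 32/64 + 16/64 + 32/64 + 1/64 = 140/64 = 2.1875.
Kraft's inequality requires Σ ≤ 1; here Σ = 2.1875 > 1, so no such prefix code exists.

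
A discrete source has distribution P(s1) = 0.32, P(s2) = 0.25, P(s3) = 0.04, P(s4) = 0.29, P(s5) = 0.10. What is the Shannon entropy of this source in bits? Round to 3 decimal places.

2.062 bits

H = −Σ pᵢ log₂ pᵢ.
−0.32·log₂(0.32) = 0.5260
−0.25·log₂(0.25) = 0.5000
−0.04·log₂(0.04) = 0.1858
−0.29·log₂(0.29) = 0.5179
−0.10·log₂(0.10) = 0.3322
Sum ≈ 2.0619 → 2.062 bits.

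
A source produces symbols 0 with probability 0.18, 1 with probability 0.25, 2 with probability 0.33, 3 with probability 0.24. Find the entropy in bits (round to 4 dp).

H = −Σ pᵢ log₂ pᵢ.
−0.18·log₂(0.18) = 0.4453
−0.25·log₂(0.25) = 0.5000
−0.33·log₂(0.33) = 0.5278
−0.24·log₂(0.24) = 0.4941
Sum ≈ 1.9673 → 1.9673 bits.

1.9673 bits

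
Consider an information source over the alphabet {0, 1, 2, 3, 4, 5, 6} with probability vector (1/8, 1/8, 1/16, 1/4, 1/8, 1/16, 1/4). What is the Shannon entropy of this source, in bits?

Each probability is a power of 1/2, so log₂(1/p) is an integer.
H = Σ p·log₂(1/p) = 1/8·3 + 1/8·3 + 1/16·4 + 1/4·2 + 1/8·3 + 1/16·4 + 1/4·2 = 2.625 bits.

2.625 bits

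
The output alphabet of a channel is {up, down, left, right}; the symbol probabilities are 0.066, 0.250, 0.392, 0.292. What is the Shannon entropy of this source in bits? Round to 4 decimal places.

H = −Σ pᵢ log₂ pᵢ.
−0.066·log₂(0.066) = 0.2588
−0.250·log₂(0.250) = 0.5000
−0.392·log₂(0.392) = 0.5296
−0.292·log₂(0.292) = 0.5186
Sum ≈ 1.8070 → 1.8070 bits.

1.8070 bits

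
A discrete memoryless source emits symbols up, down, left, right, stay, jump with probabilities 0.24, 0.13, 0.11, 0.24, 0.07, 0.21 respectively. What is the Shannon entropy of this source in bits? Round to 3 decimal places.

H = −Σ pᵢ log₂ pᵢ.
−0.24·log₂(0.24) = 0.4941
−0.13·log₂(0.13) = 0.3826
−0.11·log₂(0.11) = 0.3503
−0.24·log₂(0.24) = 0.4941
−0.07·log₂(0.07) = 0.2686
−0.21·log₂(0.21) = 0.4728
Sum ≈ 2.4626 → 2.463 bits.

2.463 bits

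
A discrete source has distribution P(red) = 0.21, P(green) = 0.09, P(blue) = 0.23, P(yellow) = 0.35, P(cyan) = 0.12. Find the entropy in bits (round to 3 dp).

2.170 bits

H = −Σ pᵢ log₂ pᵢ.
−0.21·log₂(0.21) = 0.4728
−0.09·log₂(0.09) = 0.3127
−0.23·log₂(0.23) = 0.4877
−0.35·log₂(0.35) = 0.5301
−0.12·log₂(0.12) = 0.3671
Sum ≈ 2.1703 → 2.170 bits.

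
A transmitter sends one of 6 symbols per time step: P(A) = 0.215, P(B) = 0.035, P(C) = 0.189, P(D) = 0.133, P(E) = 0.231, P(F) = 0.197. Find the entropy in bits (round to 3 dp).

H = −Σ pᵢ log₂ pᵢ.
−0.215·log₂(0.215) = 0.4768
−0.035·log₂(0.035) = 0.1693
−0.189·log₂(0.189) = 0.4543
−0.133·log₂(0.133) = 0.3871
−0.231·log₂(0.231) = 0.4883
−0.197·log₂(0.197) = 0.4617
Sum ≈ 2.4375 → 2.437 bits.

2.437 bits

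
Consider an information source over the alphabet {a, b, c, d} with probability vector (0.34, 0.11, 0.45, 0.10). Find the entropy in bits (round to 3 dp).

1.730 bits

H = −Σ pᵢ log₂ pᵢ.
−0.34·log₂(0.34) = 0.5292
−0.11·log₂(0.11) = 0.3503
−0.45·log₂(0.45) = 0.5184
−0.10·log₂(0.10) = 0.3322
Sum ≈ 1.7301 → 1.730 bits.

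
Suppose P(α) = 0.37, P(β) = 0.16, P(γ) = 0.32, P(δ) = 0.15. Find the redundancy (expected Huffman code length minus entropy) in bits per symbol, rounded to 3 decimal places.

0.050 bits

Entropy H = −Σ p log₂ p ≈ 1.8903 bits.
Huffman merges: 3/20+4/25→31/100; 31/100+8/25→63/100; 37/100+63/100→1. L = 97/50 ≈ 1.9400.
L − H = 1.9400 − 1.8903 = 0.050 bits.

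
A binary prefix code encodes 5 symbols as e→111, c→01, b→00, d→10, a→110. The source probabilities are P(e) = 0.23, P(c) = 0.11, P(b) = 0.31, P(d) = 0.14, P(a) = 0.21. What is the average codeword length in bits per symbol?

2.44 bits/symbol

L̄ = Σ pᵢ·ℓᵢ = 0.23·3 + 0.11·2 + 0.31·2 + 0.14·2 + 0.21·3 = 2.44 bits/symbol.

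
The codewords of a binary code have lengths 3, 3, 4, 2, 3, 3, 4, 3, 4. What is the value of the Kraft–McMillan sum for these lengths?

With common denominator 2^4 = 16: Σ 2^(−ℓᵢ) = 2/16 + 2/16 + 1/16 + 4/16 + 2/16 + 2/16 + 1/16 + 2/16 + 1/16 = 17/16 = 1.0625.

1.0625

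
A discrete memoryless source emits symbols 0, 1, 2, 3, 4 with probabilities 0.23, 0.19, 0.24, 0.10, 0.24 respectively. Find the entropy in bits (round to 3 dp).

2.263 bits

H = −Σ pᵢ log₂ pᵢ.
−0.23·log₂(0.23) = 0.4877
−0.19·log₂(0.19) = 0.4552
−0.24·log₂(0.24) = 0.4941
−0.10·log₂(0.10) = 0.3322
−0.24·log₂(0.24) = 0.4941
Sum ≈ 2.2634 → 2.263 bits.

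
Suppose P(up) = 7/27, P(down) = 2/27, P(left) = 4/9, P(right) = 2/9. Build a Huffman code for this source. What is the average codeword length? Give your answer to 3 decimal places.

Repeatedly combine the two least-probable nodes; the expected code length is the sum of the merged weights.
merge 2/27 + 2/9 → 8/27
merge 7/27 + 8/27 → 5/9
merge 4/9 + 5/9 → 1
L = 8/27 + 5/9 + 1 = 50/27 ≈ 1.852 bits/symbol.

1.852 bits/symbol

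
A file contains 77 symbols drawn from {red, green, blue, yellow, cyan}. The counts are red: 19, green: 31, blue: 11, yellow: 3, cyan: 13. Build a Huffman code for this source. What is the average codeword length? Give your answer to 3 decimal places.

Probabilities are the counts divided by 77.
Repeatedly combine the two least-probable nodes; the expected code length is the sum of the merged weights.
merge 3/77 + 1/7 → 2/11
merge 13/77 + 2/11 → 27/77
merge 19/77 + 27/77 → 46/77
merge 31/77 + 46/77 → 1
L = 2/11 + 27/77 + 46/77 + 1 = 164/77 ≈ 2.130 bits/symbol.

2.130 bits/symbol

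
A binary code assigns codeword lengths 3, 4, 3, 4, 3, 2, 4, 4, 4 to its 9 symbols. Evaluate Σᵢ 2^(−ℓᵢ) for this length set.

With common denominator 2^4 = 16: Σ 2^(−ℓᵢ) = 2/16 + 1/16 + 2/16 + 1/16 + 2/16 + 4/16 + 1/16 + 1/16 + 1/16 = 15/16 = 0.9375.

0.9375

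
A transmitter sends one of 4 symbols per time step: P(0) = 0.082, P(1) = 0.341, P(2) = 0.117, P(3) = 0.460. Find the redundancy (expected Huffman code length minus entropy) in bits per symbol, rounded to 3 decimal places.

0.036 bits

Entropy H = −Σ p log₂ p ≈ 1.7027 bits.
Huffman merges: 41/500+117/1000→199/1000; 199/1000+341/1000→27/50; 23/50+27/50→1. L = 1739/1000 ≈ 1.7390.
L − H = 1.7390 − 1.7027 = 0.036 bits.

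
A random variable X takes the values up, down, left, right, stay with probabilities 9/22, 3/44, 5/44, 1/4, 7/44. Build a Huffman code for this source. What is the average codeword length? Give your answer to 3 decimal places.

Repeatedly combine the two least-probable nodes; the expected code length is the sum of the merged weights.
merge 3/44 + 5/44 → 2/11
merge 7/44 + 2/11 → 15/44
merge 1/4 + 15/44 → 13/22
merge 9/22 + 13/22 → 1
L = 2/11 + 15/44 + 13/22 + 1 = 93/44 ≈ 2.114 bits/symbol.

2.114 bits/symbol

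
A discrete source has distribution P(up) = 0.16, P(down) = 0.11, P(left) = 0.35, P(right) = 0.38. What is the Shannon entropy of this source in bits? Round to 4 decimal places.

H = −Σ pᵢ log₂ pᵢ.
−0.16·log₂(0.16) = 0.4230
−0.11·log₂(0.11) = 0.3503
−0.35·log₂(0.35) = 0.5301
−0.38·log₂(0.38) = 0.5305
Sum ≈ 1.8339 → 1.8339 bits.

1.8339 bits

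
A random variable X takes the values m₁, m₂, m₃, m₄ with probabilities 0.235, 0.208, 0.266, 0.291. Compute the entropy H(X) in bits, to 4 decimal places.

1.9886 bits

H = −Σ pᵢ log₂ pᵢ.
−0.235·log₂(0.235) = 0.4910
−0.208·log₂(0.208) = 0.4712
−0.266·log₂(0.266) = 0.5082
−0.291·log₂(0.291) = 0.5182
Sum ≈ 1.9886 → 1.9886 bits.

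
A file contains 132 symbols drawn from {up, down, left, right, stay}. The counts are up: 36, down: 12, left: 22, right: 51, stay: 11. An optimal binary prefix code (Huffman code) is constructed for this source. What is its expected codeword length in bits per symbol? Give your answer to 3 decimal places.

2.129 bits/symbol

Probabilities are the counts divided by 132.
Repeatedly combine the two least-probable nodes; the expected code length is the sum of the merged weights.
merge 1/12 + 1/11 → 23/132
merge 1/6 + 23/132 → 15/44
merge 3/11 + 15/44 → 27/44
merge 17/44 + 27/44 → 1
L = 23/132 + 15/44 + 27/44 + 1 = 281/132 ≈ 2.129 bits/symbol.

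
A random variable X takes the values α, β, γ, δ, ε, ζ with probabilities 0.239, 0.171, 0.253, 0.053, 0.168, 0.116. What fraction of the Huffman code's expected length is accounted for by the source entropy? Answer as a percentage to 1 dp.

Entropy H = −Σ p log₂ p ≈ 2.4483 bits.
Huffman merges: 53/1000+29/250→169/1000; 21/125+169/1000→337/1000; 171/1000+239/1000→41/100; 253/1000+337/1000→59/100; 41/100+59/100→1. L = 1253/500 ≈ 2.5060.
Efficiency = H/L = 2.4483/2.5060 = 97.7%.

97.7%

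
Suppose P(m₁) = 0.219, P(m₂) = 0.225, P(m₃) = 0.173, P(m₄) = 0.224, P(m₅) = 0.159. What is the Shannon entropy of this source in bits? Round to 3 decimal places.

2.307 bits

H = −Σ pᵢ log₂ pᵢ.
−0.219·log₂(0.219) = 0.4798
−0.225·log₂(0.225) = 0.4842
−0.173·log₂(0.173) = 0.4379
−0.224·log₂(0.224) = 0.4835
−0.159·log₂(0.159) = 0.4218
Sum ≈ 2.3072 → 2.307 bits.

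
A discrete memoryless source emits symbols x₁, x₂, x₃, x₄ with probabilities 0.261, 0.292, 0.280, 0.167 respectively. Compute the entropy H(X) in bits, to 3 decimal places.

H = −Σ pᵢ log₂ pᵢ.
−0.261·log₂(0.261) = 0.5058
−0.292·log₂(0.292) = 0.5186
−0.280·log₂(0.280) = 0.5142
−0.167·log₂(0.167) = 0.4312
Sum ≈ 1.9698 → 1.970 bits.

1.970 bits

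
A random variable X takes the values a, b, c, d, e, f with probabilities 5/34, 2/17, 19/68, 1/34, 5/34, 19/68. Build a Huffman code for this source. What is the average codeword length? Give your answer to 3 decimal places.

2.441 bits/symbol

Repeatedly combine the two least-probable nodes; the expected code length is the sum of the merged weights.
merge 1/34 + 2/17 → 5/34
merge 5/34 + 5/34 → 5/17
merge 5/34 + 19/68 → 29/68
merge 19/68 + 5/17 → 39/68
merge 29/68 + 39/68 → 1
L = 5/34 + 5/17 + 29/68 + 39/68 + 1 = 83/34 ≈ 2.441 bits/symbol.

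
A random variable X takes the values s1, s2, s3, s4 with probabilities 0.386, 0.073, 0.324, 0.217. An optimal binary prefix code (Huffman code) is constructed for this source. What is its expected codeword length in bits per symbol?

1.904 bits/symbol

Repeatedly combine the two least-probable nodes; the expected code length is the sum of the merged weights.
merge 73/1000 + 217/1000 → 29/100
merge 29/100 + 81/250 → 307/500
merge 193/500 + 307/500 → 1
L = 29/100 + 307/500 + 1 = 238/125 = 1.904 bits/symbol.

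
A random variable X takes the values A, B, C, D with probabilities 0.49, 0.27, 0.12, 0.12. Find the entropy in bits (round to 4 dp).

H = −Σ pᵢ log₂ pᵢ.
−0.49·log₂(0.49) = 0.5043
−0.27·log₂(0.27) = 0.5100
−0.12·log₂(0.12) = 0.3671
−0.12·log₂(0.12) = 0.3671
Sum ≈ 1.7484 → 1.7484 bits.

1.7484 bits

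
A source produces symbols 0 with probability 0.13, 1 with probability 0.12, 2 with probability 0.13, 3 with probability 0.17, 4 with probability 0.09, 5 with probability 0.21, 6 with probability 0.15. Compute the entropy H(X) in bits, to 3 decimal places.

H = −Σ pᵢ log₂ pᵢ.
−0.13·log₂(0.13) = 0.3826
−0.12·log₂(0.12) = 0.3671
−0.13·log₂(0.13) = 0.3826
−0.17·log₂(0.17) = 0.4346
−0.09·log₂(0.09) = 0.3127
−0.21·log₂(0.21) = 0.4728
−0.15·log₂(0.15) = 0.4105
Sum ≈ 2.7630 → 2.763 bits.

2.763 bits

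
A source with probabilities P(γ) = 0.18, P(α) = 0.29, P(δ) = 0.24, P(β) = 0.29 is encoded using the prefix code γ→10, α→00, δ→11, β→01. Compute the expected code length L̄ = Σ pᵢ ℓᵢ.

L̄ = Σ pᵢ·ℓᵢ = 0.18·2 + 0.29·2 + 0.24·2 + 0.29·2 = 2 bits/symbol.

2 bits/symbol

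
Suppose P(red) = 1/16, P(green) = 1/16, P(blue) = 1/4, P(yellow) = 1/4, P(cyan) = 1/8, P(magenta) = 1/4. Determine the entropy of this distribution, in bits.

2.375 bits

Each probability is a power of 1/2, so log₂(1/p) is an integer.
H = Σ p·log₂(1/p) = 1/16·4 + 1/16·4 + 1/4·2 + 1/4·2 + 1/8·3 + 1/4·2 = 2.375 bits.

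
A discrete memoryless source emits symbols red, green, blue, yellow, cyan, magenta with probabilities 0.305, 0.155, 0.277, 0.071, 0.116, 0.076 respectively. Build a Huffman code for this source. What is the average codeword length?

Repeatedly combine the two least-probable nodes; the expected code length is the sum of the merged weights.
merge 71/1000 + 19/250 → 147/1000
merge 29/250 + 147/1000 → 263/1000
merge 31/200 + 263/1000 → 209/500
merge 277/1000 + 61/200 → 291/500
merge 209/500 + 291/500 → 1
L = 147/1000 + 263/1000 + 209/500 + 291/500 + 1 = 241/100 = 2.41 bits/symbol.

2.41 bits/symbol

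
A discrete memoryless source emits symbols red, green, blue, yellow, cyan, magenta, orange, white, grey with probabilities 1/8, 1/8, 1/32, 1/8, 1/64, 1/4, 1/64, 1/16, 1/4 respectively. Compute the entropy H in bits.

2.71875 bits

Each probability is a power of 1/2, so log₂(1/p) is an integer.
H = Σ p·log₂(1/p) = 1/8·3 + 1/8·3 + 1/32·5 + 1/8·3 + 1/64·6 + 1/4·2 + 1/64·6 + 1/16·4 + 1/4·2 = 2.71875 bits.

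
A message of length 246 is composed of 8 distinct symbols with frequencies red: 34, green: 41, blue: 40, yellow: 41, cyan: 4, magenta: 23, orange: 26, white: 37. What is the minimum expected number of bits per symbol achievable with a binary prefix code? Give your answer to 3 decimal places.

2.943 bits/symbol

Probabilities are the counts divided by 246.
Repeatedly combine the two least-probable nodes; the expected code length is the sum of the merged weights.
merge 2/123 + 23/246 → 9/82
merge 13/123 + 9/82 → 53/246
merge 17/123 + 37/246 → 71/246
merge 20/123 + 1/6 → 27/82
merge 1/6 + 53/246 → 47/123
merge 71/246 + 27/82 → 76/123
merge 47/123 + 76/123 → 1
L = 9/82 + 53/246 + 71/246 + 27/82 + 47/123 + 76/123 + 1 = 362/123 ≈ 2.943 bits/symbol.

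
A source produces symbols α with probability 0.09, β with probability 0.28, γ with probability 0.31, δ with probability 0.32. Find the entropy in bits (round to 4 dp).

H = −Σ pᵢ log₂ pᵢ.
−0.09·log₂(0.09) = 0.3127
−0.28·log₂(0.28) = 0.5142
−0.31·log₂(0.31) = 0.5238
−0.32·log₂(0.32) = 0.5260
Sum ≈ 1.8767 → 1.8767 bits.

1.8767 bits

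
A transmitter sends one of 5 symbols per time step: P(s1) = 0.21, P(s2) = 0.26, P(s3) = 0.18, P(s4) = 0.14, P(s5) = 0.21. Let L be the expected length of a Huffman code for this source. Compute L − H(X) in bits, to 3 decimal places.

Entropy H = −Σ p log₂ p ≈ 2.2934 bits.
Huffman merges: 7/50+9/50→8/25; 21/100+21/100→21/50; 13/50+8/25→29/50; 21/50+29/50→1. L = 58/25 ≈ 2.3200.
L − H = 2.3200 − 2.2934 = 0.027 bits.

0.027 bits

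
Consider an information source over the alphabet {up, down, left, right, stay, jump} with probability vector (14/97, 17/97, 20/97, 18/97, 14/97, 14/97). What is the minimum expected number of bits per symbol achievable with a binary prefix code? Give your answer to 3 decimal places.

2.608 bits/symbol

Repeatedly combine the two least-probable nodes; the expected code length is the sum of the merged weights.
merge 14/97 + 14/97 → 28/97
merge 14/97 + 17/97 → 31/97
merge 18/97 + 20/97 → 38/97
merge 28/97 + 31/97 → 59/97
merge 38/97 + 59/97 → 1
L = 28/97 + 31/97 + 38/97 + 59/97 + 1 = 253/97 ≈ 2.608 bits/symbol.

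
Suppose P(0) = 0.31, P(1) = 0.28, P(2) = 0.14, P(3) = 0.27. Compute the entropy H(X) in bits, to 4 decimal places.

H = −Σ pᵢ log₂ pᵢ.
−0.31·log₂(0.31) = 0.5238
−0.28·log₂(0.28) = 0.5142
−0.14·log₂(0.14) = 0.3971
−0.27·log₂(0.27) = 0.5100
Sum ≈ 1.9451 → 1.9451 bits.

1.9451 bits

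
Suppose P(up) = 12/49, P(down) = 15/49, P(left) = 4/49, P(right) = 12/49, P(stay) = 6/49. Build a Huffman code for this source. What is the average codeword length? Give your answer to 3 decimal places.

Repeatedly combine the two least-probable nodes; the expected code length is the sum of the merged weights.
merge 4/49 + 6/49 → 10/49
merge 10/49 + 12/49 → 22/49
merge 12/49 + 15/49 → 27/49
merge 22/49 + 27/49 → 1
L = 10/49 + 22/49 + 27/49 + 1 = 108/49 ≈ 2.204 bits/symbol.

2.204 bits/symbol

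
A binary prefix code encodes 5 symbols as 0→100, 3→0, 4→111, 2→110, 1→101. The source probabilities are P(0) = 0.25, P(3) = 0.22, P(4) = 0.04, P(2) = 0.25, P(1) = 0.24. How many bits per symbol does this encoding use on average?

2.56 bits/symbol

L̄ = Σ pᵢ·ℓᵢ = 0.25·3 + 0.22·1 + 0.04·3 + 0.25·3 + 0.24·3 = 2.56 bits/symbol.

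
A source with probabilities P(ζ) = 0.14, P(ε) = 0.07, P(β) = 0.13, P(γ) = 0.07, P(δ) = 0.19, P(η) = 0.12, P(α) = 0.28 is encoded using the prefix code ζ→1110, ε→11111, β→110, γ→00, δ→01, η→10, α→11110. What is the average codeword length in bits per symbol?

3.46 bits/symbol

L̄ = Σ pᵢ·ℓᵢ = 0.14·4 + 0.07·5 + 0.13·3 + 0.07·2 + 0.19·2 + 0.12·2 + 0.28·5 = 3.46 bits/symbol.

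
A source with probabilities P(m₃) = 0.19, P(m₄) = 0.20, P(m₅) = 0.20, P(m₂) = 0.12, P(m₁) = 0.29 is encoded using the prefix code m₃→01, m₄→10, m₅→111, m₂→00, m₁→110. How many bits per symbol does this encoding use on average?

2.49 bits/symbol

L̄ = Σ pᵢ·ℓᵢ = 0.19·2 + 0.20·2 + 0.20·3 + 0.12·2 + 0.29·3 = 2.49 bits/symbol.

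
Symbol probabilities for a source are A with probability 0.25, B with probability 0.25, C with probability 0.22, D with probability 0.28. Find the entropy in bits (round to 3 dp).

H = −Σ pᵢ log₂ pᵢ.
−0.25·log₂(0.25) = 0.5000
−0.25·log₂(0.25) = 0.5000
−0.22·log₂(0.22) = 0.4806
−0.28·log₂(0.28) = 0.5142
Sum ≈ 1.9948 → 1.995 bits.

1.995 bits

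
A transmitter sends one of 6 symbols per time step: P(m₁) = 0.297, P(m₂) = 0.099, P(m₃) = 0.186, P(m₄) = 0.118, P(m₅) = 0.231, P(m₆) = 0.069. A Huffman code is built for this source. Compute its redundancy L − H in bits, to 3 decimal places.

Entropy H = −Σ p log₂ p ≈ 2.4201 bits.
Huffman merges: 69/1000+99/1000→21/125; 59/500+21/125→143/500; 93/500+231/1000→417/1000; 143/500+297/1000→583/1000; 417/1000+583/1000→1. L = 1227/500 ≈ 2.4540.
L − H = 2.4540 − 2.4201 = 0.034 bits.

0.034 bits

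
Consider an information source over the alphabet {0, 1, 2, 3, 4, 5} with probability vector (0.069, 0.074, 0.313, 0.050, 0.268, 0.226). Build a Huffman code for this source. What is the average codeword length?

2.312 bits/symbol

Repeatedly combine the two least-probable nodes; the expected code length is the sum of the merged weights.
merge 1/20 + 69/1000 → 119/1000
merge 37/500 + 119/1000 → 193/1000
merge 193/1000 + 113/500 → 419/1000
merge 67/250 + 313/1000 → 581/1000
merge 419/1000 + 581/1000 → 1
L = 119/1000 + 193/1000 + 419/1000 + 581/1000 + 1 = 289/125 = 2.312 bits/symbol.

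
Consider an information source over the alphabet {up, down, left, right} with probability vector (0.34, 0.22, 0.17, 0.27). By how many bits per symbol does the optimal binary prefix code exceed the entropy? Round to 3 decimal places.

Entropy H = −Σ p log₂ p ≈ 1.9544 bits.
Huffman merges: 17/100+11/50→39/100; 27/100+17/50→61/100; 39/100+61/100→1. L = 2 ≈ 2.0000.
L − H = 2.0000 − 1.9544 = 0.046 bits.

0.046 bits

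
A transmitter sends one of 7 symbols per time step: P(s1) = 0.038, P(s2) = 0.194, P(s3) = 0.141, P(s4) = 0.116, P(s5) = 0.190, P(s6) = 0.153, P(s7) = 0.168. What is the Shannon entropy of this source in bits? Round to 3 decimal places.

H = −Σ pᵢ log₂ pᵢ.
−0.038·log₂(0.038) = 0.1793
−0.194·log₂(0.194) = 0.4590
−0.141·log₂(0.141) = 0.3985
−0.116·log₂(0.116) = 0.3605
−0.190·log₂(0.190) = 0.4552
−0.153·log₂(0.153) = 0.4144
−0.168·log₂(0.168) = 0.4323
Sum ≈ 2.6992 → 2.699 bits.

2.699 bits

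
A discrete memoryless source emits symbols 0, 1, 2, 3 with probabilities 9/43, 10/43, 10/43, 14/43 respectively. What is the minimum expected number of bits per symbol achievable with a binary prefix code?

2 bits/symbol

Repeatedly combine the two least-probable nodes; the expected code length is the sum of the merged weights.
merge 9/43 + 10/43 → 19/43
merge 10/43 + 14/43 → 24/43
merge 19/43 + 24/43 → 1
L = 19/43 + 24/43 + 1 = 2 bits/symbol.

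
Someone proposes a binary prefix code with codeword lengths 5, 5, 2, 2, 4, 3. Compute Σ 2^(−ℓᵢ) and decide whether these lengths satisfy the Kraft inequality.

With common denominator 2^5 = 32: Σ 2^(−ℓᵢ) = 1/32 + 1/32 + 8/32 + 8/32 + 2/32 + 4/32 = 24/32 = 0.75.
Kraft's inequality requires Σ ≤ 1; here Σ = 0.75 ≤ 1, so such a prefix code exists.

0.75; yes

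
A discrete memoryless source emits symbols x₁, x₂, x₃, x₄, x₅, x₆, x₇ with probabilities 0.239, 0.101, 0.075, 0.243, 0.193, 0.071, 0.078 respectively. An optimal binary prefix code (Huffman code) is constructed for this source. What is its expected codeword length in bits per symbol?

Repeatedly combine the two least-probable nodes; the expected code length is the sum of the merged weights.
merge 71/1000 + 3/40 → 73/500
merge 39/500 + 101/1000 → 179/1000
merge 73/500 + 179/1000 → 13/40
merge 193/1000 + 239/1000 → 54/125
merge 243/1000 + 13/40 → 71/125
merge 54/125 + 71/125 → 1
L = 73/500 + 179/1000 + 13/40 + 54/125 + 71/125 + 1 = 53/20 = 2.65 bits/symbol.

2.65 bits/symbol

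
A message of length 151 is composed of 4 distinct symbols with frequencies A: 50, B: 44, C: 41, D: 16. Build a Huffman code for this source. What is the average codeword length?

Probabilities are the counts divided by 151.
Repeatedly combine the two least-probable nodes; the expected code length is the sum of the merged weights.
merge 16/151 + 41/151 → 57/151
merge 44/151 + 50/151 → 94/151
merge 57/151 + 94/151 → 1
L = 57/151 + 94/151 + 1 = 2 bits/symbol.

2 bits/symbol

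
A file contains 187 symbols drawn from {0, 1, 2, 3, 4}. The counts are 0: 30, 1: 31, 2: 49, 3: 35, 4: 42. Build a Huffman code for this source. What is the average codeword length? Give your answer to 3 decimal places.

2.326 bits/symbol

Probabilities are the counts divided by 187.
Repeatedly combine the two least-probable nodes; the expected code length is the sum of the merged weights.
merge 30/187 + 31/187 → 61/187
merge 35/187 + 42/187 → 7/17
merge 49/187 + 61/187 → 10/17
merge 7/17 + 10/17 → 1
L = 61/187 + 7/17 + 10/17 + 1 = 435/187 ≈ 2.326 bits/symbol.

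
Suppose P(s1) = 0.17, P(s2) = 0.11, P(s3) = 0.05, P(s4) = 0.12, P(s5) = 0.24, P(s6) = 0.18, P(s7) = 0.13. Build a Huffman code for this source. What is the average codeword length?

2.74 bits/symbol

Repeatedly combine the two least-probable nodes; the expected code length is the sum of the merged weights.
merge 1/20 + 11/100 → 4/25
merge 3/25 + 13/100 → 1/4
merge 4/25 + 17/100 → 33/100
merge 9/50 + 6/25 → 21/50
merge 1/4 + 33/100 → 29/50
merge 21/50 + 29/50 → 1
L = 4/25 + 1/4 + 33/100 + 21/50 + 29/50 + 1 = 137/50 = 2.74 bits/symbol.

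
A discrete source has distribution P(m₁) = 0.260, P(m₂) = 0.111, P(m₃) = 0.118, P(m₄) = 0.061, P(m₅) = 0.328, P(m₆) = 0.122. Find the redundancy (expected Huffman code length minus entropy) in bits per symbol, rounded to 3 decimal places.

0.047 bits

Entropy H = −Σ p log₂ p ≈ 2.3650 bits.
Huffman merges: 61/1000+111/1000→43/250; 59/500+61/500→6/25; 43/250+6/25→103/250; 13/50+41/125→147/250; 103/250+147/250→1. L = 603/250 ≈ 2.4120.
L − H = 2.4120 − 2.3650 = 0.047 bits.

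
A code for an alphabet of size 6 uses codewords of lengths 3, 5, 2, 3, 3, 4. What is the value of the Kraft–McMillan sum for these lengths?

0.71875

With common denominator 2^5 = 32: Σ 2^(−ℓᵢ) = 4/32 + 1/32 + 8/32 + 4/32 + 4/32 + 2/32 = 23/32 = 0.71875.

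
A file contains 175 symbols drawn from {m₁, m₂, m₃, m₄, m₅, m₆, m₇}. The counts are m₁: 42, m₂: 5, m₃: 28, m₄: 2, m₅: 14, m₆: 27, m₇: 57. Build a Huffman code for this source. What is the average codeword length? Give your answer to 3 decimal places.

2.434 bits/symbol

Probabilities are the counts divided by 175.
Repeatedly combine the two least-probable nodes; the expected code length is the sum of the merged weights.
merge 2/175 + 1/35 → 1/25
merge 1/25 + 2/25 → 3/25
merge 3/25 + 27/175 → 48/175
merge 4/25 + 6/25 → 2/5
merge 48/175 + 57/175 → 3/5
merge 2/5 + 3/5 → 1
L = 1/25 + 3/25 + 48/175 + 2/5 + 3/5 + 1 = 426/175 ≈ 2.434 bits/symbol.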